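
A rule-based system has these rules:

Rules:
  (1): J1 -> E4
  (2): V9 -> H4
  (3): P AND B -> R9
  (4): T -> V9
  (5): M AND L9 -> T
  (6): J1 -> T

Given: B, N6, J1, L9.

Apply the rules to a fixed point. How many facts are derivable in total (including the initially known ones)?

Round 1 — (1), (6), derive E4, T.
Round 2 — (4), derive V9.
Round 3 — (2), derive H4.
Closure: {B, E4, H4, J1, L9, N6, T, V9} — 8 facts.

8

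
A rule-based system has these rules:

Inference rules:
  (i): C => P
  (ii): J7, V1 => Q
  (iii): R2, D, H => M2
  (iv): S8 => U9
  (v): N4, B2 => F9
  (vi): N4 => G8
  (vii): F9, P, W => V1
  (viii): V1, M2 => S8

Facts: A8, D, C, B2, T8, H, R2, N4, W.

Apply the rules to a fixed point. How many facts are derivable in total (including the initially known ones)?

Round 1: (i) [C => P]; (iii) [R2, D, H => M2]; (v) [N4, B2 => F9]; (vi) [N4 => G8]. New: P, M2, F9, G8.
Round 2: (vii) [F9, P, W => V1]. New: V1.
Round 3: (viii) [V1, M2 => S8]. New: S8.
Round 4: (iv) [S8 => U9]. New: U9.
Closure: {A8, B2, C, D, F9, G8, H, M2, N4, P, R2, S8, T8, U9, V1, W} — 16 facts.

16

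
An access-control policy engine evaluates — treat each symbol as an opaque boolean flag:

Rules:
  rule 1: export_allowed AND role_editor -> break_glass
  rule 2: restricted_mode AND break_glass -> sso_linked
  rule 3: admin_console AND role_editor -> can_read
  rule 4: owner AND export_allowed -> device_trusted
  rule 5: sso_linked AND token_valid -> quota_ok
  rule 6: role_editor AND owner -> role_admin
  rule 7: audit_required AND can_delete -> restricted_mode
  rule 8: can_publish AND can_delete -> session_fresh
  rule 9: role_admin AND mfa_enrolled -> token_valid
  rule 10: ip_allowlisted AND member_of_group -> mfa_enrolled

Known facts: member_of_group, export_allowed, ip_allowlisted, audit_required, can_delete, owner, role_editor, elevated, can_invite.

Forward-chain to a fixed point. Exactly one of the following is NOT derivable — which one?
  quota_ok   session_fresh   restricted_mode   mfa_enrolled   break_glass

session_fresh

Round 1 — rule 1, rule 4, rule 6, rule 7, rule 10, derive break_glass, device_trusted, role_admin, restricted_mode, mfa_enrolled.
Round 2 — rule 2, rule 9, derive sso_linked, token_valid.
Round 3 — rule 5, derive quota_ok.
Derived: quota_ok (round 3), mfa_enrolled (round 1), break_glass (round 1), restricted_mode (round 1). session_fresh never appears in any round.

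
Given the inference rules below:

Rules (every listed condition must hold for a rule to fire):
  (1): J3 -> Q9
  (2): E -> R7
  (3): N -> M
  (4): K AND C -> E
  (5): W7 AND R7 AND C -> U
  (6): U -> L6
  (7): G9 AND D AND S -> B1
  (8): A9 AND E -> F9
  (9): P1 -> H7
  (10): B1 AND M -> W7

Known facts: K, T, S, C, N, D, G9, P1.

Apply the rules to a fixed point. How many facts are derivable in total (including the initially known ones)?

Round 1: (3) [N -> M]; (4) [K AND C -> E]; (7) [G9 AND D AND S -> B1]; (9) [P1 -> H7]. New: M, E, B1, H7.
Round 2: (2) [E -> R7]; (10) [B1 AND M -> W7]. New: R7, W7.
Round 3: (5) [W7 AND R7 AND C -> U]. New: U.
Round 4: (6) [U -> L6]. New: L6.
Closure: {B1, C, D, E, G9, H7, K, L6, M, N, P1, R7, S, T, U, W7} — 16 facts.

16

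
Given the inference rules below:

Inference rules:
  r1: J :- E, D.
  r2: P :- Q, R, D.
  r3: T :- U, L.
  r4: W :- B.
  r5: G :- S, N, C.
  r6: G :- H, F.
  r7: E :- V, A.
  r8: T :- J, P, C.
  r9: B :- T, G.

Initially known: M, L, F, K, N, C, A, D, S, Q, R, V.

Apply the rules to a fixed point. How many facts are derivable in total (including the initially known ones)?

Round 1 fires r2, r5, r7, giving P, G, E.
Round 2 fires r1, giving J.
Round 3 fires r8, giving T.
Round 4 fires r9, giving B.
Round 5 fires r4, giving W.
Closure: {A, B, C, D, E, F, G, J, K, L, M, N, P, Q, R, S, T, V, W} — 19 facts.

19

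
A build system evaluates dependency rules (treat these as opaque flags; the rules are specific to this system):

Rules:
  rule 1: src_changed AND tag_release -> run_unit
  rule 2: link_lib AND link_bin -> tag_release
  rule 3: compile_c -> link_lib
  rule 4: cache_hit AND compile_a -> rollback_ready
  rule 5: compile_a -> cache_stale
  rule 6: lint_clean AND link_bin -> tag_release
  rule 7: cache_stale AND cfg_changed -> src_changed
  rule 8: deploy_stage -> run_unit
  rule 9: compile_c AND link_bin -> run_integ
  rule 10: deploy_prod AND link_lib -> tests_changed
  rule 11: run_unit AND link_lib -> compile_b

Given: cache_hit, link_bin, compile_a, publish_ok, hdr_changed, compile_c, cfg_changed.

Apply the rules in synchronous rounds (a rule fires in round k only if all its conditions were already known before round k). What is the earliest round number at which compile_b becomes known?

[1] rule 3 [compile_c -> link_lib]; rule 4 [cache_hit AND compile_a -> rollback_ready]; rule 5 [compile_a -> cache_stale]; rule 9 [compile_c AND link_bin -> run_integ]. ⇒ new: link_lib, rollback_ready, cache_stale, run_integ.
[2] rule 2 [link_lib AND link_bin -> tag_release]; rule 7 [cache_stale AND cfg_changed -> src_changed]. ⇒ new: tag_release, src_changed.
[3] rule 1 [src_changed AND tag_release -> run_unit]. ⇒ new: run_unit.
[4] rule 11 [run_unit AND link_lib -> compile_b]. ⇒ new: compile_b.
compile_b first appears in round 4.

4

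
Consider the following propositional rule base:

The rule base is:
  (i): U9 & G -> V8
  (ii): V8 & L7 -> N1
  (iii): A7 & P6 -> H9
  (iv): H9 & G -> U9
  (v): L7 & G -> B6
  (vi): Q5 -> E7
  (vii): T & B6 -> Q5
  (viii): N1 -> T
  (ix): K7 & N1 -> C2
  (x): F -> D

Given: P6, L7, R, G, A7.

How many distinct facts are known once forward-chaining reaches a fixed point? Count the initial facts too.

Round 1: (iii) [A7 & P6 -> H9]; (v) [L7 & G -> B6]. New: H9, B6.
Round 2: (iv) [H9 & G -> U9]. New: U9.
Round 3: (i) [U9 & G -> V8]. New: V8.
Round 4: (ii) [V8 & L7 -> N1]. New: N1.
Round 5: (viii) [N1 -> T]. New: T.
Round 6: (vii) [T & B6 -> Q5]. New: Q5.
Round 7: (vi) [Q5 -> E7]. New: E7.
Closure: {A7, B6, E7, G, H9, L7, N1, P6, Q5, R, T, U9, V8} — 13 facts.

13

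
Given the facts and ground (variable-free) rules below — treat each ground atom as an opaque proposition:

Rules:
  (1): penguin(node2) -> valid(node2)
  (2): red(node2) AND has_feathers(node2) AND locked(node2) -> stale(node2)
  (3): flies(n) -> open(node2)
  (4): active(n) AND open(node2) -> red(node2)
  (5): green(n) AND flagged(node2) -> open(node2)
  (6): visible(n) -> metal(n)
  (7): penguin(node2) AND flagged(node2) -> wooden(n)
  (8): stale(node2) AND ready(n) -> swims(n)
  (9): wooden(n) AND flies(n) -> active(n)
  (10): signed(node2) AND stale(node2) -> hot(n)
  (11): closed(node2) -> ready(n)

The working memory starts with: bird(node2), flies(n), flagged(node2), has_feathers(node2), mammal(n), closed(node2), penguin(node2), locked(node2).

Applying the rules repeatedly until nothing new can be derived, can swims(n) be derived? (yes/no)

Round 1: (1) [penguin(node2) -> valid(node2)]; (3) [flies(n) -> open(node2)]; (7) [penguin(node2) AND flagged(node2) -> wooden(n)]; (11) [closed(node2) -> ready(n)]. Adds valid(node2), open(node2), wooden(n), ready(n).
Round 2: (9) [wooden(n) AND flies(n) -> active(n)]. Adds active(n).
Round 3: (4) [active(n) AND open(node2) -> red(node2)]. Adds red(node2).
Round 4: (2) [red(node2) AND has_feathers(node2) AND locked(node2) -> stale(node2)]. Adds stale(node2).
Round 5: (8) [stale(node2) AND ready(n) -> swims(n)]. Adds swims(n).
swims(n) appears in round 5, so it is derivable.

yes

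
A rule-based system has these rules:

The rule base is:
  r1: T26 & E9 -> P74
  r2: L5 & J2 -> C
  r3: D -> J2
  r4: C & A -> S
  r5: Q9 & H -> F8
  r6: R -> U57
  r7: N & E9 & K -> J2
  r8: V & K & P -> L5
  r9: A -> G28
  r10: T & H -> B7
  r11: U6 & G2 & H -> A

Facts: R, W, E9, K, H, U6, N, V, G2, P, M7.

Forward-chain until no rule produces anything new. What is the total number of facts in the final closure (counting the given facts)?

Round 1: r6 [R -> U57]; r7 [N & E9 & K -> J2]; r8 [V & K & P -> L5]; r11 [U6 & G2 & H -> A]. Adds U57, J2, L5, A.
Round 2: r2 [L5 & J2 -> C]; r9 [A -> G28]. Adds C, G28.
Round 3: r4 [C & A -> S]. Adds S.
Closure: {A, C, E9, G2, G28, H, J2, K, L5, M7, N, P, R, S, U57, U6, V, W} — 18 facts.

18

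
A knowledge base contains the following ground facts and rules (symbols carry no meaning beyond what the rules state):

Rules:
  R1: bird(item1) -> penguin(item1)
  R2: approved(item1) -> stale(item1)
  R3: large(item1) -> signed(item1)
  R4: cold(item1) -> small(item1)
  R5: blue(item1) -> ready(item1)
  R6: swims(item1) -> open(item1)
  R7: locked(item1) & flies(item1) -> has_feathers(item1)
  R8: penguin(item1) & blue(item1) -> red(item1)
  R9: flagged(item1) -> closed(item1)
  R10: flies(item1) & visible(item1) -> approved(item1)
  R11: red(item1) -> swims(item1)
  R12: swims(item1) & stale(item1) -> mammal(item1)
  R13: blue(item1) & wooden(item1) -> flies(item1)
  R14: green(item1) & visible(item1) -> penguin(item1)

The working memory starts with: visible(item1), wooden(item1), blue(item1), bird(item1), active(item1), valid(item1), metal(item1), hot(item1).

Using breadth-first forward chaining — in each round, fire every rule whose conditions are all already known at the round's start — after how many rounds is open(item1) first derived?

4

Round 1: R1 [bird(item1) -> penguin(item1)]; R5 [blue(item1) -> ready(item1)]; R13 [blue(item1) & wooden(item1) -> flies(item1)]. Adds penguin(item1), ready(item1), flies(item1).
Round 2: R8 [penguin(item1) & blue(item1) -> red(item1)]; R10 [flies(item1) & visible(item1) -> approved(item1)]. Adds red(item1), approved(item1).
Round 3: R2 [approved(item1) -> stale(item1)]; R11 [red(item1) -> swims(item1)]. Adds stale(item1), swims(item1).
Round 4: R6 [swims(item1) -> open(item1)]; R12 [swims(item1) & stale(item1) -> mammal(item1)]. Adds open(item1), mammal(item1).
open(item1) first appears in round 4.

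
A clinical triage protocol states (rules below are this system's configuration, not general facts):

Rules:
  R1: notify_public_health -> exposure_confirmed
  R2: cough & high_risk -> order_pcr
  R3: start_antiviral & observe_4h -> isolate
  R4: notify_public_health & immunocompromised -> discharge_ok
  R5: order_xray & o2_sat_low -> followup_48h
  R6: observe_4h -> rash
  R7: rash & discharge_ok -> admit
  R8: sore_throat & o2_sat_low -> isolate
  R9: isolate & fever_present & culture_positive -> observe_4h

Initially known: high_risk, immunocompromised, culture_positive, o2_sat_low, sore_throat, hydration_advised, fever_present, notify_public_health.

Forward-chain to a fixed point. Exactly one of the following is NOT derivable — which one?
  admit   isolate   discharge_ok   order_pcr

Round 1 fires R1, R4, R8, giving exposure_confirmed, discharge_ok, isolate.
Round 2 fires R9, giving observe_4h.
Round 3 fires R6, giving rash.
Round 4 fires R7, giving admit.
Derived: discharge_ok (round 1), admit (round 4), isolate (round 1). order_pcr never appears in any round.

order_pcr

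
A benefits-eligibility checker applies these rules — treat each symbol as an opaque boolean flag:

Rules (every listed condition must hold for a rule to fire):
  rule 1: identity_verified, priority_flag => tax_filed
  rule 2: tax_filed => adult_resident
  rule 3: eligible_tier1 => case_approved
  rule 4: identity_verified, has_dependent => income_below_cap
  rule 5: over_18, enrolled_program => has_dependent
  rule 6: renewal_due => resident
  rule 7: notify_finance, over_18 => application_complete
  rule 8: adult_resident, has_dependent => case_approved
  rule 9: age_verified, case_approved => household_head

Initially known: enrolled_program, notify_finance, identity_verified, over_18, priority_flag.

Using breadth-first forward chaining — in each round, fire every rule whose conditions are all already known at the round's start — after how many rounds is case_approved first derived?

[1] rule 1 [identity_verified, priority_flag => tax_filed]; rule 5 [over_18, enrolled_program => has_dependent]; rule 7 [notify_finance, over_18 => application_complete]. ⇒ new: tax_filed, has_dependent, application_complete.
[2] rule 2 [tax_filed => adult_resident]; rule 4 [identity_verified, has_dependent => income_below_cap]. ⇒ new: adult_resident, income_below_cap.
[3] rule 8 [adult_resident, has_dependent => case_approved]. ⇒ new: case_approved.
case_approved first appears in round 3.

3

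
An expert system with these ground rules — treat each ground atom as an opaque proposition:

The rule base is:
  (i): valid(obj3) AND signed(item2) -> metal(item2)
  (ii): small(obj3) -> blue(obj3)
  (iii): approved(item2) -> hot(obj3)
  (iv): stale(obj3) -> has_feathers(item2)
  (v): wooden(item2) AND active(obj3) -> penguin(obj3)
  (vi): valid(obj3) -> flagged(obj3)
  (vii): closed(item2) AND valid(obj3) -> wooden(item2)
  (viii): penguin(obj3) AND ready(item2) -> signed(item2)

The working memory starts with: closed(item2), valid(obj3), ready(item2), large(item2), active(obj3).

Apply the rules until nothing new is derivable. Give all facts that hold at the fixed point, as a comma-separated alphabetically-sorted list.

active(obj3), closed(item2), flagged(obj3), large(item2), metal(item2), penguin(obj3), ready(item2), signed(item2), valid(obj3), wooden(item2)

Round 1 fires (vi), (vii), giving flagged(obj3), wooden(item2).
Round 2 fires (v), giving penguin(obj3).
Round 3 fires (viii), giving signed(item2).
Round 4 fires (i), giving metal(item2).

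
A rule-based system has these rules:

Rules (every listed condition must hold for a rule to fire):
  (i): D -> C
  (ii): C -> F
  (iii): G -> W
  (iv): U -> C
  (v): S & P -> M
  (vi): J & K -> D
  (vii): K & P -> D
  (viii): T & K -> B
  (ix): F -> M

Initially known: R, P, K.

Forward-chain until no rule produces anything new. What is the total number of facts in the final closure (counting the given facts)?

Round 1: (vii) [K & P -> D]. New: D.
Round 2: (i) [D -> C]. New: C.
Round 3: (ii) [C -> F]. New: F.
Round 4: (ix) [F -> M]. New: M.
Closure: {C, D, F, K, M, P, R} — 7 facts.

7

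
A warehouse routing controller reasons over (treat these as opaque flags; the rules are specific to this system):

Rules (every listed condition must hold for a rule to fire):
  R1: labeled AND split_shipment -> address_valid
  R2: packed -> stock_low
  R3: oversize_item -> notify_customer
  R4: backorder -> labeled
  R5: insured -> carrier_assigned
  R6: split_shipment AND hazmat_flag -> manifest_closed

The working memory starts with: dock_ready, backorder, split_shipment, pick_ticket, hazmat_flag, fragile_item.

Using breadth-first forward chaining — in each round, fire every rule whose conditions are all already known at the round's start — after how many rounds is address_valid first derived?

2

Round 1 fires R4, R6, giving labeled, manifest_closed.
Round 2 fires R1, giving address_valid.
address_valid first appears in round 2.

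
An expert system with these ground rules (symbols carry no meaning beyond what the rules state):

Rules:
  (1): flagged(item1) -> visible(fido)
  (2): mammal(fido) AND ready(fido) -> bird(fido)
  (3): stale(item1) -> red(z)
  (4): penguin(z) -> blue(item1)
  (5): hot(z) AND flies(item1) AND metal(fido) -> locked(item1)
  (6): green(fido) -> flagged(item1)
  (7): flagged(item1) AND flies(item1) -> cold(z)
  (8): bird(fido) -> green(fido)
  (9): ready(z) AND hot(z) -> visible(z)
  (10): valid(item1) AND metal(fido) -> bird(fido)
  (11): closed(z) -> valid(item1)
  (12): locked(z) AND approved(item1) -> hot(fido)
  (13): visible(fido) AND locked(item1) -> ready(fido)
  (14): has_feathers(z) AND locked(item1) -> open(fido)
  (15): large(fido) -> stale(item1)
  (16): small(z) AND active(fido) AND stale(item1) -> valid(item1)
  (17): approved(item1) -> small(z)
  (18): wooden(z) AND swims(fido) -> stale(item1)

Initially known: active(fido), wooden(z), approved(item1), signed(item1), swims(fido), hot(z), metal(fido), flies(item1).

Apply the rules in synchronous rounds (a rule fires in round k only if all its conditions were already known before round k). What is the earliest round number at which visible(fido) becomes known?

Round 1: (5) [hot(z) AND flies(item1) AND metal(fido) -> locked(item1)]; (17) [approved(item1) -> small(z)]; (18) [wooden(z) AND swims(fido) -> stale(item1)]. New: locked(item1), small(z), stale(item1).
Round 2: (3) [stale(item1) -> red(z)]; (16) [small(z) AND active(fido) AND stale(item1) -> valid(item1)]. New: red(z), valid(item1).
Round 3: (10) [valid(item1) AND metal(fido) -> bird(fido)]. New: bird(fido).
Round 4: (8) [bird(fido) -> green(fido)]. New: green(fido).
Round 5: (6) [green(fido) -> flagged(item1)]. New: flagged(item1).
Round 6: (1) [flagged(item1) -> visible(fido)]; (7) [flagged(item1) AND flies(item1) -> cold(z)]. New: visible(fido), cold(z).
visible(fido) first appears in round 6.

6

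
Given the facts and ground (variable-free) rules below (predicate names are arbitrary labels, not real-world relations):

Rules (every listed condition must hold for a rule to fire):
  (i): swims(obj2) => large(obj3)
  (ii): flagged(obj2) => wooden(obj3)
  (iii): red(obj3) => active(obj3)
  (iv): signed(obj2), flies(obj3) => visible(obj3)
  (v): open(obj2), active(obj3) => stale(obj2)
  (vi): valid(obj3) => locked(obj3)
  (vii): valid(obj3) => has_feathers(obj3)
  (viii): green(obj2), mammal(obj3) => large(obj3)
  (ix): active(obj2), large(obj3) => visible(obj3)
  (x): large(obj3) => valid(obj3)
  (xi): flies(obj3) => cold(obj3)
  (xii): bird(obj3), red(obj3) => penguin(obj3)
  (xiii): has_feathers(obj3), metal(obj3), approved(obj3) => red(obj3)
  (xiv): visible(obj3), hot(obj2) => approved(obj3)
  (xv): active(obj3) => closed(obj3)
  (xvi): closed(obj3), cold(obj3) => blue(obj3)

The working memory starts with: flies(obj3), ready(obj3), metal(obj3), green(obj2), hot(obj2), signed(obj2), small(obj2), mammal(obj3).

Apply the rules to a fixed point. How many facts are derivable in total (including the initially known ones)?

19

Round 1: (iv) [signed(obj2), flies(obj3) => visible(obj3)]; (viii) [green(obj2), mammal(obj3) => large(obj3)]; (xi) [flies(obj3) => cold(obj3)]. New: visible(obj3), large(obj3), cold(obj3).
Round 2: (x) [large(obj3) => valid(obj3)]; (xiv) [visible(obj3), hot(obj2) => approved(obj3)]. New: valid(obj3), approved(obj3).
Round 3: (vi) [valid(obj3) => locked(obj3)]; (vii) [valid(obj3) => has_feathers(obj3)]. New: locked(obj3), has_feathers(obj3).
Round 4: (xiii) [has_feathers(obj3), metal(obj3), approved(obj3) => red(obj3)]. New: red(obj3).
Round 5: (iii) [red(obj3) => active(obj3)]. New: active(obj3).
Round 6: (xv) [active(obj3) => closed(obj3)]. New: closed(obj3).
Round 7: (xvi) [closed(obj3), cold(obj3) => blue(obj3)]. New: blue(obj3).
Closure: {active(obj3), approved(obj3), blue(obj3), closed(obj3), cold(obj3), flies(obj3), green(obj2), has_feathers(obj3), hot(obj2), large(obj3), locked(obj3), mammal(obj3), metal(obj3), ready(obj3), red(obj3), signed(obj2), small(obj2), valid(obj3), visible(obj3)} — 19 facts.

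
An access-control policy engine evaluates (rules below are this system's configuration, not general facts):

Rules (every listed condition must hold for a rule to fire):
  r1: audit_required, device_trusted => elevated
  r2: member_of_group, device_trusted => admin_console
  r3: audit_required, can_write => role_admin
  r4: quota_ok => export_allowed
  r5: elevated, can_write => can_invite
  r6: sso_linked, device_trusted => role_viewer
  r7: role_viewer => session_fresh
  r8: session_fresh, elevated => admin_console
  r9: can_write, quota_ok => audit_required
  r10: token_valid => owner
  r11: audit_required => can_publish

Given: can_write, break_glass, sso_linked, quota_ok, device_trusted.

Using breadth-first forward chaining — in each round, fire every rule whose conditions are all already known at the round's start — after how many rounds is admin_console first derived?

[1] r4 [quota_ok => export_allowed]; r6 [sso_linked, device_trusted => role_viewer]; r9 [can_write, quota_ok => audit_required]. ⇒ new: export_allowed, role_viewer, audit_required.
[2] r1 [audit_required, device_trusted => elevated]; r3 [audit_required, can_write => role_admin]; r7 [role_viewer => session_fresh]; r11 [audit_required => can_publish]. ⇒ new: elevated, role_admin, session_fresh, can_publish.
[3] r5 [elevated, can_write => can_invite]; r8 [session_fresh, elevated => admin_console]. ⇒ new: can_invite, admin_console.
admin_console first appears in round 3.

3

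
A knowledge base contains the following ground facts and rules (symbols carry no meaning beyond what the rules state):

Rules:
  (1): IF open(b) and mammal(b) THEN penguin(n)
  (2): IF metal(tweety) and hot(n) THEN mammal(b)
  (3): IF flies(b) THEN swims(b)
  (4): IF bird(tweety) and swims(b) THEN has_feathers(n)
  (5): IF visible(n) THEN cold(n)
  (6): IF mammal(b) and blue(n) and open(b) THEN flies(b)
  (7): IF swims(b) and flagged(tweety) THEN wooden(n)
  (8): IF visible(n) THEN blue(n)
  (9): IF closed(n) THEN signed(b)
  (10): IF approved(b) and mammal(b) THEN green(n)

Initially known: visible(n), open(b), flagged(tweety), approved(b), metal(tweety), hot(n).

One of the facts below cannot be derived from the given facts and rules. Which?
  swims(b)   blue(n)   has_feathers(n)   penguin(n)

Round 1 fires (2), (5), (8), giving mammal(b), cold(n), blue(n).
Round 2 fires (1), (6), (10), giving penguin(n), flies(b), green(n).
Round 3 fires (3), giving swims(b).
Round 4 fires (7), giving wooden(n).
Derived: penguin(n) (round 2), blue(n) (round 1), swims(b) (round 3). has_feathers(n) never appears in any round.

has_feathers(n)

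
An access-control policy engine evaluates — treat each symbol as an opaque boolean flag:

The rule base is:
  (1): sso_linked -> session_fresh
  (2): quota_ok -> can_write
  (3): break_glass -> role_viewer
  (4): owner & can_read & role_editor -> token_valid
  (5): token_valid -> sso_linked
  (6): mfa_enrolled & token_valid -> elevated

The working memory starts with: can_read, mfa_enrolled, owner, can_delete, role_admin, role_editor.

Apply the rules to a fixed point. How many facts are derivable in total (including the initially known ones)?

10

Round 1 fires (4), giving token_valid.
Round 2 fires (5), (6), giving sso_linked, elevated.
Round 3 fires (1), giving session_fresh.
Closure: {can_delete, can_read, elevated, mfa_enrolled, owner, role_admin, role_editor, session_fresh, sso_linked, token_valid} — 10 facts.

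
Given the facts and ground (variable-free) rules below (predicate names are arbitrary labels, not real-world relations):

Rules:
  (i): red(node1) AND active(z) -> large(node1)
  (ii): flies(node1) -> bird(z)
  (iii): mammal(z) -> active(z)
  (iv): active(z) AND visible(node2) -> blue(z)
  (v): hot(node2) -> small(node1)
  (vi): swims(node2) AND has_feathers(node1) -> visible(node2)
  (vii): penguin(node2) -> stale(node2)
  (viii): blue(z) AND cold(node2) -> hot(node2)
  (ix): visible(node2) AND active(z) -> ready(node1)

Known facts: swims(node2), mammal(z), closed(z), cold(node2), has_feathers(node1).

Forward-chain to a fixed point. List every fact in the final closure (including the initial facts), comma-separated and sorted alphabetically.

Round 1: (iii) [mammal(z) -> active(z)]; (vi) [swims(node2) AND has_feathers(node1) -> visible(node2)]. New: active(z), visible(node2).
Round 2: (iv) [active(z) AND visible(node2) -> blue(z)]; (ix) [visible(node2) AND active(z) -> ready(node1)]. New: blue(z), ready(node1).
Round 3: (viii) [blue(z) AND cold(node2) -> hot(node2)]. New: hot(node2).
Round 4: (v) [hot(node2) -> small(node1)]. New: small(node1).

active(z), blue(z), closed(z), cold(node2), has_feathers(node1), hot(node2), mammal(z), ready(node1), small(node1), swims(node2), visible(node2)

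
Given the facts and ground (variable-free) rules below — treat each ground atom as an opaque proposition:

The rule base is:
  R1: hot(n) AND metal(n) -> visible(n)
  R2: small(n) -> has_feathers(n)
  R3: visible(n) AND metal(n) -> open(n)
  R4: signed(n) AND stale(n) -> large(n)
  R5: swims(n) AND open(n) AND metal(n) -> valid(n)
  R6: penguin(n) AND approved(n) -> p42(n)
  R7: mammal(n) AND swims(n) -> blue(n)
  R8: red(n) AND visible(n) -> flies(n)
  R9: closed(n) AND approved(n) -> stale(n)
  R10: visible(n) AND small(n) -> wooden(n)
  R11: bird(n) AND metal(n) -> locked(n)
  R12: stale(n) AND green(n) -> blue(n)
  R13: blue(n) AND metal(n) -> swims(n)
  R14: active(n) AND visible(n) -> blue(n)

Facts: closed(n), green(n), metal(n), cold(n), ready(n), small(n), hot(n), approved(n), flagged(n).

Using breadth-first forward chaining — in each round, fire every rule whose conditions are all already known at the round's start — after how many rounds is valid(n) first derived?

4

Round 1 — R1, R2, R9, derive visible(n), has_feathers(n), stale(n).
Round 2 — R3, R10, R12, derive open(n), wooden(n), blue(n).
Round 3 — R13, derive swims(n).
Round 4 — R5, derive valid(n).
valid(n) first appears in round 4.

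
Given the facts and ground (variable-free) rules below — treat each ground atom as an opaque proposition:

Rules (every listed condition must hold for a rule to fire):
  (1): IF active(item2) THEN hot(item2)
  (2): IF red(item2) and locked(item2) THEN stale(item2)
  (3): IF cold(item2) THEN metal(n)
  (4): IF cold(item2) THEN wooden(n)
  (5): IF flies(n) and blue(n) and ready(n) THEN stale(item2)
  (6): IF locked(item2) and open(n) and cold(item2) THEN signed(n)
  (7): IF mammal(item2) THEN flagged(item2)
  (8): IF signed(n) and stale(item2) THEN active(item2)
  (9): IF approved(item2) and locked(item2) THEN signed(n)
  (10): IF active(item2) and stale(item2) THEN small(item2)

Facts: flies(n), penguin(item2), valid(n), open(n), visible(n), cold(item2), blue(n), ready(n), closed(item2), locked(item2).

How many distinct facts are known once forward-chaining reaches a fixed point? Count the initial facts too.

17

[1] (3) [IF cold(item2) THEN metal(n)]; (4) [IF cold(item2) THEN wooden(n)]; (5) [IF flies(n) and blue(n) and ready(n) THEN stale(item2)]; (6) [IF locked(item2) and open(n) and cold(item2) THEN signed(n)]. ⇒ new: metal(n), wooden(n), stale(item2), signed(n).
[2] (8) [IF signed(n) and stale(item2) THEN active(item2)]. ⇒ new: active(item2).
[3] (1) [IF active(item2) THEN hot(item2)]; (10) [IF active(item2) and stale(item2) THEN small(item2)]. ⇒ new: hot(item2), small(item2).
Closure: {active(item2), blue(n), closed(item2), cold(item2), flies(n), hot(item2), locked(item2), metal(n), open(n), penguin(item2), ready(n), signed(n), small(item2), stale(item2), valid(n), visible(n), wooden(n)} — 17 facts.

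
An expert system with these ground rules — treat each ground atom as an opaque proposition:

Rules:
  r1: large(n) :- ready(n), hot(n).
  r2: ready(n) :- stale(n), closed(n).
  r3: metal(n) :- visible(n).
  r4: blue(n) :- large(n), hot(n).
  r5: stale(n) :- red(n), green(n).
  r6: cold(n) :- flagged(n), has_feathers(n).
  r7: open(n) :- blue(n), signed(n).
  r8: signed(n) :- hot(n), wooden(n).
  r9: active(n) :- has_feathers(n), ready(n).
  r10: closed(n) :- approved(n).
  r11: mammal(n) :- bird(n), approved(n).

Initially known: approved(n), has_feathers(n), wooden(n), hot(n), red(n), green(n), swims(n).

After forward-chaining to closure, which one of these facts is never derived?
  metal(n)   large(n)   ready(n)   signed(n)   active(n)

metal(n)

Round 1: r5 [stale(n) :- red(n), green(n).]; r8 [signed(n) :- hot(n), wooden(n).]; r10 [closed(n) :- approved(n).]. Adds stale(n), signed(n), closed(n).
Round 2: r2 [ready(n) :- stale(n), closed(n).]. Adds ready(n).
Round 3: r1 [large(n) :- ready(n), hot(n).]; r9 [active(n) :- has_feathers(n), ready(n).]. Adds large(n), active(n).
Round 4: r4 [blue(n) :- large(n), hot(n).]. Adds blue(n).
Round 5: r7 [open(n) :- blue(n), signed(n).]. Adds open(n).
Derived: large(n) (round 3), signed(n) (round 1), ready(n) (round 2), active(n) (round 3). metal(n) never appears in any round.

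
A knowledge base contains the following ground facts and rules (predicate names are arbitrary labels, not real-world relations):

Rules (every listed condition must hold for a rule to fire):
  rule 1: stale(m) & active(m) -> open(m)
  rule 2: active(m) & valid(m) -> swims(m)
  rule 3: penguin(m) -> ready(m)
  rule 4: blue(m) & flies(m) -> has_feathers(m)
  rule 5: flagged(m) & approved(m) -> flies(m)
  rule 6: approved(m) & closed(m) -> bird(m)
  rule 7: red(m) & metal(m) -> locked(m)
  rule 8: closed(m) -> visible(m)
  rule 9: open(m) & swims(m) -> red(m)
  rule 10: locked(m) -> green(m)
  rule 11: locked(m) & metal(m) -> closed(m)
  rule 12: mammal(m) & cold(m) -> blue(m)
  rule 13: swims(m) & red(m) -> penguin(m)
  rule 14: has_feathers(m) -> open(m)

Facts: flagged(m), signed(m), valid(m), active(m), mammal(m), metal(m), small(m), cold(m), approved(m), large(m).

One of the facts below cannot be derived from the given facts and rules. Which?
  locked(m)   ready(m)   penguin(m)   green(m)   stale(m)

Round 1 fires rule 2, rule 5, rule 12, giving swims(m), flies(m), blue(m).
Round 2 fires rule 4, giving has_feathers(m).
Round 3 fires rule 14, giving open(m).
Round 4 fires rule 9, giving red(m).
Round 5 fires rule 7, rule 13, giving locked(m), penguin(m).
Round 6 fires rule 3, rule 10, rule 11, giving ready(m), green(m), closed(m).
Round 7 fires rule 6, rule 8, giving bird(m), visible(m).
Derived: locked(m) (round 5), penguin(m) (round 5), ready(m) (round 6), green(m) (round 6). stale(m) never appears in any round.

stale(m)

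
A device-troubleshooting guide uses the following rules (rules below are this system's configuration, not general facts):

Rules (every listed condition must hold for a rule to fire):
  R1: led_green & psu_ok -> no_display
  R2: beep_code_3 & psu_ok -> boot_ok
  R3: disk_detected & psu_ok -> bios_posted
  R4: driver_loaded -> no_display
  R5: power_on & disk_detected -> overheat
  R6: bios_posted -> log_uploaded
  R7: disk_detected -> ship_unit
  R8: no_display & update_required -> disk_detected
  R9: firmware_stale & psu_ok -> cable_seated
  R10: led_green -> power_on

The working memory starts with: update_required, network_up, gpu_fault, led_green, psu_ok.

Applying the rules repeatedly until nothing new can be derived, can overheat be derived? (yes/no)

yes

Round 1 fires R1, R10, giving no_display, power_on.
Round 2 fires R8, giving disk_detected.
Round 3 fires R3, R5, R7, giving bios_posted, overheat, ship_unit.
Round 4 fires R6, giving log_uploaded.
overheat appears in round 3, so it is derivable.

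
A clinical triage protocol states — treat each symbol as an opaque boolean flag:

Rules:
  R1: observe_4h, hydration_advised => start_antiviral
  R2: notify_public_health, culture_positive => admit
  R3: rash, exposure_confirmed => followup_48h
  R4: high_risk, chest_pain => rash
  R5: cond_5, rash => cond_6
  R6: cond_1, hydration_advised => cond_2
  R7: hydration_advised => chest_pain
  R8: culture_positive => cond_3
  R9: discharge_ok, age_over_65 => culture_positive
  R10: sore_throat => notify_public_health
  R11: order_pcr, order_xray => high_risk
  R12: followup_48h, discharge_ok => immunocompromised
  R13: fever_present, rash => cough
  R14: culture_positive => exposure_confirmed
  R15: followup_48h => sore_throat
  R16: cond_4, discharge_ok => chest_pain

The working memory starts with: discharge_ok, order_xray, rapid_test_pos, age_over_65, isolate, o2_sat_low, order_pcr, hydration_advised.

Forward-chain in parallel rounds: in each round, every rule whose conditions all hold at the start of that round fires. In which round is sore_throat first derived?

Round 1 — R7, R9, R11, derive chest_pain, culture_positive, high_risk.
Round 2 — R4, R8, R14, derive rash, cond_3, exposure_confirmed.
Round 3 — R3, derive followup_48h.
Round 4 — R12, R15, derive immunocompromised, sore_throat.
sore_throat first appears in round 4.

4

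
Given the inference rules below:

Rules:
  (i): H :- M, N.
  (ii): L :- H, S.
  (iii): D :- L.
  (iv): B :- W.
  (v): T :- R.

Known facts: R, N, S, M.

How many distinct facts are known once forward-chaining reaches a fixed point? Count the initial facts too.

[1] (i) [H :- M, N.]; (v) [T :- R.]. ⇒ new: H, T.
[2] (ii) [L :- H, S.]. ⇒ new: L.
[3] (iii) [D :- L.]. ⇒ new: D.
Closure: {D, H, L, M, N, R, S, T} — 8 facts.

8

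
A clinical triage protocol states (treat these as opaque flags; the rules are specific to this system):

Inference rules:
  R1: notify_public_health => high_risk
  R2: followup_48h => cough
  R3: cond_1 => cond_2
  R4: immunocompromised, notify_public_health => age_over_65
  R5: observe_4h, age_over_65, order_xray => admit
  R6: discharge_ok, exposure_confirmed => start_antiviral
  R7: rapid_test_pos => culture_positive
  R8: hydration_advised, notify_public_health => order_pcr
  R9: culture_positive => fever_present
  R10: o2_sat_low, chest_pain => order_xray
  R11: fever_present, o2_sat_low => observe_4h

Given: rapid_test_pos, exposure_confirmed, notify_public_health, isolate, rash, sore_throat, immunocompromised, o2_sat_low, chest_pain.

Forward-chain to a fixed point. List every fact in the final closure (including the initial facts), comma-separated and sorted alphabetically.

Round 1 — R1, R4, R7, R10, derive high_risk, age_over_65, culture_positive, order_xray.
Round 2 — R9, derive fever_present.
Round 3 — R11, derive observe_4h.
Round 4 — R5, derive admit.

admit, age_over_65, chest_pain, culture_positive, exposure_confirmed, fever_present, high_risk, immunocompromised, isolate, notify_public_health, o2_sat_low, observe_4h, order_xray, rapid_test_pos, rash, sore_throat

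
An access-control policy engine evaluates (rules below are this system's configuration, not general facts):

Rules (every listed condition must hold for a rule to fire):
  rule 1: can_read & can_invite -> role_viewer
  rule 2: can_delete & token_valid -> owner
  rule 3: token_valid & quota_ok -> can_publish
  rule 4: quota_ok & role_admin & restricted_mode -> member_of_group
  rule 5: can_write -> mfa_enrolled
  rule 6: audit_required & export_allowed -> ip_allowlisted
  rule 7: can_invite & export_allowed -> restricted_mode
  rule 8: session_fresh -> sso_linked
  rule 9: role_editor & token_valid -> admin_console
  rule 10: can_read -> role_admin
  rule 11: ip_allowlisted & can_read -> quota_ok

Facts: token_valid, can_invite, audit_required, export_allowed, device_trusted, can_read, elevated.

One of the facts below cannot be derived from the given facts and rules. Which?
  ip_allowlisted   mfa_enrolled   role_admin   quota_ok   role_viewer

mfa_enrolled

Round 1 fires rule 1, rule 6, rule 7, rule 10, giving role_viewer, ip_allowlisted, restricted_mode, role_admin.
Round 2 fires rule 11, giving quota_ok.
Round 3 fires rule 3, rule 4, giving can_publish, member_of_group.
Derived: role_admin (round 1), quota_ok (round 2), ip_allowlisted (round 1), role_viewer (round 1). mfa_enrolled never appears in any round.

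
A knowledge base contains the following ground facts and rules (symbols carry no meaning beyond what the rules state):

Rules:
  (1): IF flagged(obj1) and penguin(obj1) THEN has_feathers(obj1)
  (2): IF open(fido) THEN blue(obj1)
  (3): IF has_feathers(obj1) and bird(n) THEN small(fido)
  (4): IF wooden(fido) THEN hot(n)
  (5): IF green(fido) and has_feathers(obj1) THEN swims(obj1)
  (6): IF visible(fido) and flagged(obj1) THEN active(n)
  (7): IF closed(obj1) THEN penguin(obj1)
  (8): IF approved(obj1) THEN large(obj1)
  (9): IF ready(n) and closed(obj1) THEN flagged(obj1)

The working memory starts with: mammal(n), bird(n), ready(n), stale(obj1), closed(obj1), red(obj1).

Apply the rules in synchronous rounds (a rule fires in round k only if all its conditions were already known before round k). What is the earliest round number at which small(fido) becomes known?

3

Round 1: (7) [IF closed(obj1) THEN penguin(obj1)]; (9) [IF ready(n) and closed(obj1) THEN flagged(obj1)]. New: penguin(obj1), flagged(obj1).
Round 2: (1) [IF flagged(obj1) and penguin(obj1) THEN has_feathers(obj1)]. New: has_feathers(obj1).
Round 3: (3) [IF has_feathers(obj1) and bird(n) THEN small(fido)]. New: small(fido).
small(fido) first appears in round 3.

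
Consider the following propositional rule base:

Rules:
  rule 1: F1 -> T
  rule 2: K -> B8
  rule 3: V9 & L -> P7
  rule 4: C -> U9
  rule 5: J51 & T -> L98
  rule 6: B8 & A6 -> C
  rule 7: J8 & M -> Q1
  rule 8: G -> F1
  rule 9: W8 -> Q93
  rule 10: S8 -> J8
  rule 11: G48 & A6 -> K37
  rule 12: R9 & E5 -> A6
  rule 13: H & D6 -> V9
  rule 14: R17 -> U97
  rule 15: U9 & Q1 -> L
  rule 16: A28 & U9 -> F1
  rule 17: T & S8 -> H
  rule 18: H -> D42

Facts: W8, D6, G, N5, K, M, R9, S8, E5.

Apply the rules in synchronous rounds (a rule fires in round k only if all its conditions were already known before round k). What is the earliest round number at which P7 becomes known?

5

Round 1: rule 2 [K -> B8]; rule 8 [G -> F1]; rule 9 [W8 -> Q93]; rule 10 [S8 -> J8]; rule 12 [R9 & E5 -> A6]. New: B8, F1, Q93, J8, A6.
Round 2: rule 1 [F1 -> T]; rule 6 [B8 & A6 -> C]; rule 7 [J8 & M -> Q1]. New: T, C, Q1.
Round 3: rule 4 [C -> U9]; rule 17 [T & S8 -> H]. New: U9, H.
Round 4: rule 13 [H & D6 -> V9]; rule 15 [U9 & Q1 -> L]; rule 18 [H -> D42]. New: V9, L, D42.
Round 5: rule 3 [V9 & L -> P7]. New: P7.
P7 first appears in round 5.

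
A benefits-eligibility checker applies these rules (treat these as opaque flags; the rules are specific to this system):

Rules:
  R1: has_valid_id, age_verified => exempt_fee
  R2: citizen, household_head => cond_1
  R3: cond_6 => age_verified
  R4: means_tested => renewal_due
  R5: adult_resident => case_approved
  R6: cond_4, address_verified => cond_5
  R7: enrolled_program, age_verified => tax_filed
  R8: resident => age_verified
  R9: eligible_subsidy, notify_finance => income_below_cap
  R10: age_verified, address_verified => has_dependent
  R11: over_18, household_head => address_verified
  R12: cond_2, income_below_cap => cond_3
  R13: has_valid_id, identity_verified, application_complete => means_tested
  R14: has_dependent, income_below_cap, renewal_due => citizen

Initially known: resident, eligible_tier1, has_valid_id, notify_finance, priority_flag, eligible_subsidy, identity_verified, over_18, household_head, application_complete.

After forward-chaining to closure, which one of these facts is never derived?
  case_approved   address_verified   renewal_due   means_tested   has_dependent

case_approved

Round 1: R8 [resident => age_verified]; R9 [eligible_subsidy, notify_finance => income_below_cap]; R11 [over_18, household_head => address_verified]; R13 [has_valid_id, identity_verified, application_complete => means_tested]. New: age_verified, income_below_cap, address_verified, means_tested.
Round 2: R1 [has_valid_id, age_verified => exempt_fee]; R4 [means_tested => renewal_due]; R10 [age_verified, address_verified => has_dependent]. New: exempt_fee, renewal_due, has_dependent.
Round 3: R14 [has_dependent, income_below_cap, renewal_due => citizen]. New: citizen.
Round 4: R2 [citizen, household_head => cond_1]. New: cond_1.
Derived: address_verified (round 1), has_dependent (round 2), means_tested (round 1), renewal_due (round 2). case_approved never appears in any round.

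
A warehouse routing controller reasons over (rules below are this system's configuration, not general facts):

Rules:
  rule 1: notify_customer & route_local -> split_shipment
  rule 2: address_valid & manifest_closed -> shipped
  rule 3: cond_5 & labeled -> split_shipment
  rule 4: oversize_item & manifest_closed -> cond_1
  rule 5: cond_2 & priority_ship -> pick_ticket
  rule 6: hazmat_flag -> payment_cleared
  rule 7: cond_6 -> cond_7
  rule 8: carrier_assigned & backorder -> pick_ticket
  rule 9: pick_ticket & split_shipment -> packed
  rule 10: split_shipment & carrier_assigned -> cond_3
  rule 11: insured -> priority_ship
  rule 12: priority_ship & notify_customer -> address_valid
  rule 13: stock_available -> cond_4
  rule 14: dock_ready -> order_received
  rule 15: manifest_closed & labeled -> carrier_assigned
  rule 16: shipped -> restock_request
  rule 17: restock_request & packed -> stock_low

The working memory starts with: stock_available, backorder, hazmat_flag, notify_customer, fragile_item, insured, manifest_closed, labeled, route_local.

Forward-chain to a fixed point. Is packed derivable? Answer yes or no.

Round 1 — rule 1, rule 6, rule 11, rule 13, rule 15, derive split_shipment, payment_cleared, priority_ship, cond_4, carrier_assigned.
Round 2 — rule 8, rule 10, rule 12, derive pick_ticket, cond_3, address_valid.
Round 3 — rule 2, rule 9, derive shipped, packed.
Round 4 — rule 16, derive restock_request.
Round 5 — rule 17, derive stock_low.
packed appears in round 3, so it is derivable.

yes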